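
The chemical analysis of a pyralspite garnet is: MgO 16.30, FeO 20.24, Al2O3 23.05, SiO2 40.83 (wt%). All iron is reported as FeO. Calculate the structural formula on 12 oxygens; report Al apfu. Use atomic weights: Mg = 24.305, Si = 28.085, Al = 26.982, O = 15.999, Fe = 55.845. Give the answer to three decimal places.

1.992 Al apfu

MgO: 16.30/40.304 = 0.40443 mol → 0.40443 mol Mg, 0.40443 mol O.
FeO: 20.24/71.844 = 0.28172 mol → 0.28172 mol Fe, 0.28172 mol O.
Al2O3: 23.05/101.961 = 0.22607 mol → 0.45214 mol Al, 0.67821 mol O.
SiO2: 40.83/60.083 = 0.67956 mol → 0.67956 mol Si, 1.35912 mol O.
Total oxygen = 2.72348 mol. Normalization factor = 12/2.72348 = 4.40613.
Al per 12 O = 0.45214 × 4.40613 = 1.992.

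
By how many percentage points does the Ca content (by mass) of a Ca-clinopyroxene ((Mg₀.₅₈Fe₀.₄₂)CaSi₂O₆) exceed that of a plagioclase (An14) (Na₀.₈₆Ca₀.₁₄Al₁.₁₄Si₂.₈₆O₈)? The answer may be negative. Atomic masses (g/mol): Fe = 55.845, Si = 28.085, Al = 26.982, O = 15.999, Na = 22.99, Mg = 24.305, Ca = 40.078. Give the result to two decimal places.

Ca in (Mg₀.₅₈Fe₀.₄₂)CaSi₂O₆: molar mass 229.794 g/mol; 1×40.078 = 40.078 g → 17.44 wt%.
Ca in Na₀.₈₆Ca₀.₁₄Al₁.₁₄Si₂.₈₆O₈: molar mass 264.457 g/mol; 0.14×40.078 = 5.611 g → 2.12 wt%.
Difference = 17.44 − 2.12 = 15.32 percentage points.

15.32 percentage points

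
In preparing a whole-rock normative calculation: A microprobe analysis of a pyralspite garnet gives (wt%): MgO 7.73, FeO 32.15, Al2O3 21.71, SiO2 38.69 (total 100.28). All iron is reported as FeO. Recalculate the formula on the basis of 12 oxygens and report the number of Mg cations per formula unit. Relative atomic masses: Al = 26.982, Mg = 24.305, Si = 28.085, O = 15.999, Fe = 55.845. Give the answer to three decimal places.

MgO: 7.73/40.304 = 0.19179 mol → 0.19179 mol Mg, 0.19179 mol O.
FeO: 32.15/71.844 = 0.44750 mol → 0.44750 mol Fe, 0.44750 mol O.
Al2O3: 21.71/101.961 = 0.21292 mol → 0.42584 mol Al, 0.63876 mol O.
SiO2: 38.69/60.083 = 0.64394 mol → 0.64394 mol Si, 1.28788 mol O.
Total oxygen = 2.56593 mol. Normalization factor = 12/2.56593 = 4.67667.
Mg per 12 O = 0.19179 × 4.67667 = 0.897.

0.897 Mg apfu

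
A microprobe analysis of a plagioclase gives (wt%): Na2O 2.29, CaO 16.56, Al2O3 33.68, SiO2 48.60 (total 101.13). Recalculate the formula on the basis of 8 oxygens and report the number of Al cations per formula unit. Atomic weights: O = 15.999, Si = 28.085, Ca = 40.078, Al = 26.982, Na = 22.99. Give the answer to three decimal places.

Na2O: 2.29/61.979 = 0.03695 mol → 0.07390 mol Na, 0.03695 mol O.
CaO: 16.56/56.077 = 0.29531 mol → 0.29531 mol Ca, 0.29531 mol O.
Al2O3: 33.68/101.961 = 0.33032 mol → 0.66064 mol Al, 0.99096 mol O.
SiO2: 48.60/60.083 = 0.80888 mol → 0.80888 mol Si, 1.61776 mol O.
Total oxygen = 2.94098 mol. Normalization factor = 8/2.94098 = 2.72018.
Al per 8 O = 0.66064 × 2.72018 = 1.797.

1.797 Al apfu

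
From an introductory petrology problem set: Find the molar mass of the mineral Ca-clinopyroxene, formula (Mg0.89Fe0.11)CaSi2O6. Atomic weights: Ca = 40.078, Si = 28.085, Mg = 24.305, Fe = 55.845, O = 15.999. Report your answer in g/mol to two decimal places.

220.02 g/mol

The formula mass is the sum 0.89×24.305 + 0.11×55.845 + 1×40.078 + 2×28.085 + 6×15.999.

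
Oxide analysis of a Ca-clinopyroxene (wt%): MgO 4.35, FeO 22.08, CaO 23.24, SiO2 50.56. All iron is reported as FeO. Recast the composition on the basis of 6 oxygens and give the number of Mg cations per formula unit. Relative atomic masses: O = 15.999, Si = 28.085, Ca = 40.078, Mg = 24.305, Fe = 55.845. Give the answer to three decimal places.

0.258 Mg apfu

MgO (M=40.304): mol = 0.10793; Mg = 0.10793, O = 0.10793.
FeO (M=71.844): mol = 0.30733; Fe = 0.30733, O = 0.30733.
CaO (M=56.077): mol = 0.41443; Ca = 0.41443, O = 0.41443.
SiO2 (M=60.083): mol = 0.84150; Si = 0.84150, O = 1.68300.
ΣO = 2.51269; factor = 6/ΣO = 2.38788.
Mg apfu = 0.10793 × 2.38788 = 0.258.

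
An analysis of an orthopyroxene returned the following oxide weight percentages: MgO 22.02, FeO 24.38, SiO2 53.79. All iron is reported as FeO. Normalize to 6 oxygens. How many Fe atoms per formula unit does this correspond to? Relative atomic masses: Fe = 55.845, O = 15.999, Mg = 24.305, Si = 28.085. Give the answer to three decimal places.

0.761 Fe apfu

MgO (M=40.304): mol = 0.54635; Mg = 0.54635, O = 0.54635.
FeO (M=71.844): mol = 0.33935; Fe = 0.33935, O = 0.33935.
SiO2 (M=60.083): mol = 0.89526; Si = 0.89526, O = 1.79052.
ΣO = 2.67622; factor = 6/ΣO = 2.24197.
Fe apfu = 0.33935 × 2.24197 = 0.761.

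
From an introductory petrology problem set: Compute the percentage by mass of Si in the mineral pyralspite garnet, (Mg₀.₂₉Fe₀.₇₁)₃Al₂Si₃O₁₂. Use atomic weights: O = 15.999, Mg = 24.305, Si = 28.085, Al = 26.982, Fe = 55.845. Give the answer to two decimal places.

Molar mass of (Mg₀.₂₉Fe₀.₇₁)₃Al₂Si₃O₁₂: 0.87×24.305 + 2.13×55.845 + 2×26.982 + 3×28.085 + 12×15.999 = 470.302 g/mol.
Mass of Si per formula unit: 3 × 28.085 = 84.255 g.
Weight fraction Si = 84.255 / 470.302 = 0.1792.

17.92 weight percent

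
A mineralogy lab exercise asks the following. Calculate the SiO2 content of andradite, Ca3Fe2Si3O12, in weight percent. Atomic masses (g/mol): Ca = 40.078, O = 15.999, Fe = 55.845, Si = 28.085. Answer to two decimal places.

M(Ca3Fe2Si3O12) = 508.167 g/mol; M(SiO2) = 60.083 g/mol.
Moles SiO2 per formula unit = 3 Si ÷ 1 = 3.0000.
SiO2 fraction = (3.0000 × 60.083) / 508.167 = 180.249/508.167 = 0.3547.

35.47 wt%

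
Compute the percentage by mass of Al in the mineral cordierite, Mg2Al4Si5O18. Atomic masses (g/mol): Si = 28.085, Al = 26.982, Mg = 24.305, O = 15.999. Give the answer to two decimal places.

Formula mass = 2×24.305 + 4×26.982 + 5×28.085 + 18×15.999 = 584.945 g/mol, of which 107.928 g is Al.
So Al makes up 107.928/584.945 = 0.1845 of the mass, i.e. 18.45%.

18.45 wt%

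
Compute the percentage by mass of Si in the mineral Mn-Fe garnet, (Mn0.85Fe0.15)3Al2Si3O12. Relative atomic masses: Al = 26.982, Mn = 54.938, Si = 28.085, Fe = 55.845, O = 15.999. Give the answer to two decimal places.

M((Mn0.85Fe0.15)3Al2Si3O12) = 495.429 g/mol.
Si contributes 3 × 28.085 = 84.255 g per mole.
84.255/495.429 = 0.1701 → 17.01%.

17.01 mass %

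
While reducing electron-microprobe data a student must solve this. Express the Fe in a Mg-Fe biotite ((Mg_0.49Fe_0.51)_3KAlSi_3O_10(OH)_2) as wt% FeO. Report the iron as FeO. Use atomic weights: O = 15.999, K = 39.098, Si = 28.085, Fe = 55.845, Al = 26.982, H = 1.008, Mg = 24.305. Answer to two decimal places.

23.61 wt%

Formula mass = 465.510 g/mol.
1.53 Fe → 1.5300 mol FeO per formula unit; M(FeO) = 71.844, so FeO mass = 109.921 g.
109.921/465.510 × 100 = 23.61 wt%.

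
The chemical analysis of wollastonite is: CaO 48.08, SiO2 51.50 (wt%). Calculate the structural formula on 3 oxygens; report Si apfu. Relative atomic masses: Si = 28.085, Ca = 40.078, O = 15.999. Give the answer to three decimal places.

1.000 Si apfu

CaO: 48.08/56.077 = 0.85739 mol → 0.85739 mol Ca, 0.85739 mol O.
SiO2: 51.50/60.083 = 0.85715 mol → 0.85715 mol Si, 1.71430 mol O.
Total oxygen = 2.57169 mol. Normalization factor = 3/2.57169 = 1.16655.
Si per 3 O = 0.85715 × 1.16655 = 1.000.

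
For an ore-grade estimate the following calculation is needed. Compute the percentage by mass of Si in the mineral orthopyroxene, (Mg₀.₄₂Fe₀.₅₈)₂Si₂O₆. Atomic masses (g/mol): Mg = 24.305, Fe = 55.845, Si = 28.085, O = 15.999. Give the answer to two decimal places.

23.66 weight percent

M((Mg₀.₄₂Fe₀.₅₈)₂Si₂O₆) = 237.360 g/mol.
Si contributes 2 × 28.085 = 56.170 g per mole.
56.170/237.360 = 0.2366 → 23.66%.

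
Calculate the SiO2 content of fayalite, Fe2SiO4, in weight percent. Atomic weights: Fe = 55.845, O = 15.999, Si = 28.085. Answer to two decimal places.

29.49 wt%

M(Fe2SiO4) = 203.771 g/mol; M(SiO2) = 60.083 g/mol.
Moles SiO2 per formula unit = 1 Si ÷ 1 = 1.0000.
SiO2 fraction = (1.0000 × 60.083) / 203.771 = 60.083/203.771 = 0.2949.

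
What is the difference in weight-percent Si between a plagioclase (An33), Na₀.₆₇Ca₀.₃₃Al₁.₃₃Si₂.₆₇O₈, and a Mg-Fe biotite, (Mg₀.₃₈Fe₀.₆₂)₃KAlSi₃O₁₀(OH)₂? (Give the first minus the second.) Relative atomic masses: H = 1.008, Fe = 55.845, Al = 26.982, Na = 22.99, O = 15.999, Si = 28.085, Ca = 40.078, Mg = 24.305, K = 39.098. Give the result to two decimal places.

10.33 percentage points

First mineral: 74.987 g Si in 267.494 g formula = 28.03 wt% Si.
Second mineral: 84.255 g Si in 475.918 g formula = 17.70 wt% Si.
28.03% − 17.70% gives a difference of 10.33 percentage points.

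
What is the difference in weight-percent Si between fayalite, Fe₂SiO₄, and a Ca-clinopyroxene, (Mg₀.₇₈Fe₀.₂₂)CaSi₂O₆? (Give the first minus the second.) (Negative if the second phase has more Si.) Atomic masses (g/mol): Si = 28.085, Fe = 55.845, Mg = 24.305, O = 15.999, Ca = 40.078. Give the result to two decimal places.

M(Fe₂SiO₄) = 203.771 g/mol, so wt% Si = 28.085/203.771 × 100 = 13.78%.
M((Mg₀.₇₈Fe₀.₂₂)CaSi₂O₆) = 223.486 g/mol, so wt% Si = 56.170/223.486 × 100 = 25.13%.
13.78 − 25.13 = -11.35 pp.

-11.35 percentage points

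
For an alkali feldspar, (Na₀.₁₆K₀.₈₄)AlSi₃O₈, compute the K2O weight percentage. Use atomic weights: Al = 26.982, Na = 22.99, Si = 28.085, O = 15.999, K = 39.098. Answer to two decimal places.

14.35 wt%

M((Na₀.₁₆K₀.₈₄)AlSi₃O₈) = 275.750 g/mol; M(K2O) = 94.195 g/mol.
Moles K2O per formula unit = 0.84 K ÷ 2 = 0.4200.
K2O fraction = (0.4200 × 94.195) / 275.750 = 39.562/275.750 = 0.1435.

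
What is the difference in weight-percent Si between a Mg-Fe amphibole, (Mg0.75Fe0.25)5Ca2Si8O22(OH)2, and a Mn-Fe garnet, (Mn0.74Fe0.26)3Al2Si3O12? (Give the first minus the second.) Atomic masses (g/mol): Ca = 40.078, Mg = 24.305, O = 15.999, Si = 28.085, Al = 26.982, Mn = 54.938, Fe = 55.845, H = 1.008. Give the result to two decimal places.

9.38 percentage points

Si in (Mg0.75Fe0.25)5Ca2Si8O22(OH)2: molar mass 851.778 g/mol; 8×28.085 = 224.680 g → 26.38 wt%.
Si in (Mn0.74Fe0.26)3Al2Si3O12: molar mass 495.728 g/mol; 3×28.085 = 84.255 g → 17.00 wt%.
Difference = 26.38 − 17.00 = 9.38 percentage points.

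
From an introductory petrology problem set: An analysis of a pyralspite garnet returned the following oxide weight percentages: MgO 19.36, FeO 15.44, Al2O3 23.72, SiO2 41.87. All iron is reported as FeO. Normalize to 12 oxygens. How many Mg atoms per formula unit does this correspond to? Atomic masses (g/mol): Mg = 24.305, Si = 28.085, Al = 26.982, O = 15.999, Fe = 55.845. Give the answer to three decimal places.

MgO: 19.36/40.304 = 0.48035 mol → 0.48035 mol Mg, 0.48035 mol O.
FeO: 15.44/71.844 = 0.21491 mol → 0.21491 mol Fe, 0.21491 mol O.
Al2O3: 23.72/101.961 = 0.23264 mol → 0.46528 mol Al, 0.69792 mol O.
SiO2: 41.87/60.083 = 0.69687 mol → 0.69687 mol Si, 1.39374 mol O.
Total oxygen = 2.78692 mol. Normalization factor = 12/2.78692 = 4.30583.
Mg per 12 O = 0.48035 × 4.30583 = 2.068.

2.068 Mg apfu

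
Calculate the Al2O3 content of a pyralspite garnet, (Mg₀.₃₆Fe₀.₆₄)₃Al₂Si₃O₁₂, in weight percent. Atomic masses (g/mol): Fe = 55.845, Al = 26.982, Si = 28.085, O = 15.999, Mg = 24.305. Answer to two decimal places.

Formula mass = 463.679 g/mol.
2 Al → 1.0000 mol Al2O3 per formula unit; M(Al2O3) = 101.961, so Al2O3 mass = 101.961 g.
101.961/463.679 × 100 = 21.99 wt%.

21.99 wt%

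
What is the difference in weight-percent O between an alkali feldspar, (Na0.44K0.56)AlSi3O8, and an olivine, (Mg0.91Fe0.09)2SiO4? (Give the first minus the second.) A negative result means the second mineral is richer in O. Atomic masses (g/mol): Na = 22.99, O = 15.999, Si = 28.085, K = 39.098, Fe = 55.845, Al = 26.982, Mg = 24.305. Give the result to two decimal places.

3.47 percentage points

M((Na0.44K0.56)AlSi3O8) = 271.239 g/mol, so wt% O = 127.992/271.239 × 100 = 47.19%.
M((Mg0.91Fe0.09)2SiO4) = 146.368 g/mol, so wt% O = 63.996/146.368 × 100 = 43.72%.
47.19 − 43.72 = 3.47 pp.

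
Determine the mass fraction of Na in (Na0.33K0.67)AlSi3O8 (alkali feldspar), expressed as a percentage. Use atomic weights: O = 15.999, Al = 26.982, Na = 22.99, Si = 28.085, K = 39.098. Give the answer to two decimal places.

Molar mass of (Na0.33K0.67)AlSi3O8: 0.33·22.99 + 0.67·39.098 + 1·26.982 + 3·28.085 + 8·15.999 = 273.011 g/mol.
Mass of Na per formula unit: 0.33 × 22.99 = 7.587 g.
Weight fraction Na = 7.587 / 273.011 = 0.0278.

2.78 wt%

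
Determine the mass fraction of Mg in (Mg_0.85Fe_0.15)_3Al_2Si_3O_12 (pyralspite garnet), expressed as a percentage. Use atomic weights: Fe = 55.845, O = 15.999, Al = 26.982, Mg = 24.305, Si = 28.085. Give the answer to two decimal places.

14.85 mass %

Molar mass of (Mg_0.85Fe_0.15)_3Al_2Si_3O_12: 2.55*24.305 + 0.45*55.845 + 2*26.982 + 3*28.085 + 12*15.999 = 417.315 g/mol.
Mass of Mg per formula unit: 2.55 × 24.305 = 61.978 g.
Weight fraction Mg = 61.978 / 417.315 = 0.1485.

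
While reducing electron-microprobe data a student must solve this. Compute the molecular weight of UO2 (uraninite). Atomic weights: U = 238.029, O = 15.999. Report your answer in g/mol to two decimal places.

270.03 g/mol

The formula mass is the sum 1*238.029 + 2*15.999.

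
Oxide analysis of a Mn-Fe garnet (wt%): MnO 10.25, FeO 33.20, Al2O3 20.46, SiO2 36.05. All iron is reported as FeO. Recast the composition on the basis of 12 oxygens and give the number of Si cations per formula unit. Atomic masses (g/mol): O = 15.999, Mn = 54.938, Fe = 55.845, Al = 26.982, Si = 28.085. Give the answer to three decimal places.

2.989 Si apfu

MnO (M=70.937): mol = 0.14449; Mn = 0.14449, O = 0.14449.
FeO (M=71.844): mol = 0.46211; Fe = 0.46211, O = 0.46211.
Al2O3 (M=101.961): mol = 0.20066; Al = 0.40132, O = 0.60198.
SiO2 (M=60.083): mol = 0.60000; Si = 0.60000, O = 1.20000.
ΣO = 2.40858; factor = 12/ΣO = 4.98219.
Si apfu = 0.60000 × 4.98219 = 2.989.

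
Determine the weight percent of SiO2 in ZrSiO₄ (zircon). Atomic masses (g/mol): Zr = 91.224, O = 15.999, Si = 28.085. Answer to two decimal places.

Molar mass of ZrSiO₄ = 1*91.224 + 1*28.085 + 4*15.999 = 183.305 g/mol.
Each formula unit contains 1 Si, equivalent to 1/1 = 1.0000 mol SiO2.
M(SiO2) = 1×28.085 + 2×15.999 = 60.083 g/mol.
Mass of SiO2 per formula unit = 1.0000 × 60.083 = 60.083 g.
SiO2 wt% = 60.083 / 183.305 × 100 = 32.78%.

32.78 wt%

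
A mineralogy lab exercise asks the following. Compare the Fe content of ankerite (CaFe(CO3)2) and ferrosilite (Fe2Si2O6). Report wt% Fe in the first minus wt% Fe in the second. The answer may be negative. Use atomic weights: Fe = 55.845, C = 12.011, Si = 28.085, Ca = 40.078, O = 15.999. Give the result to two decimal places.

M(CaFe(CO3)2) = 215.939 g/mol, so wt% Fe = 55.845/215.939 × 100 = 25.86%.
M(Fe2Si2O6) = 263.854 g/mol, so wt% Fe = 111.690/263.854 × 100 = 42.33%.
25.86 − 42.33 = -16.47 pp.

-16.47 percentage points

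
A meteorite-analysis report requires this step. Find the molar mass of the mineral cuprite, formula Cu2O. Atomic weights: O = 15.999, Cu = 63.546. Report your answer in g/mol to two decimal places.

M = 2×63.546 + 1×15.999

143.09 g/mol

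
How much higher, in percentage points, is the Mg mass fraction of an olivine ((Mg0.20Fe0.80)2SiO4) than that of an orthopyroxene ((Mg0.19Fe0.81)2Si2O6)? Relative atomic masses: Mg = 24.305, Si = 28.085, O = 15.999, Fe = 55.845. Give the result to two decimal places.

1.42 percentage points

Mg in (Mg0.20Fe0.80)2SiO4: molar mass 191.155 g/mol; 0.40×24.305 = 9.722 g → 5.09 wt%.
Mg in (Mg0.19Fe0.81)2Si2O6: molar mass 251.869 g/mol; 0.38×24.305 = 9.236 g → 3.67 wt%.
Difference = 5.09 − 3.67 = 1.42 percentage points.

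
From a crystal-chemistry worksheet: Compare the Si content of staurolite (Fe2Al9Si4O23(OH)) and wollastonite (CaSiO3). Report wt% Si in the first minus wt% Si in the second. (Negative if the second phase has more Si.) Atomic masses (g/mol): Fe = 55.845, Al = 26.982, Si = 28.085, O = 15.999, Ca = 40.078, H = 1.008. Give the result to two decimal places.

-10.99 percentage points

M(Fe2Al9Si4O23(OH)) = 851.852 g/mol, so wt% Si = 112.340/851.852 × 100 = 13.19%.
M(CaSiO3) = 116.160 g/mol, so wt% Si = 28.085/116.160 × 100 = 24.18%.
13.19 − 24.18 = -10.99 pp.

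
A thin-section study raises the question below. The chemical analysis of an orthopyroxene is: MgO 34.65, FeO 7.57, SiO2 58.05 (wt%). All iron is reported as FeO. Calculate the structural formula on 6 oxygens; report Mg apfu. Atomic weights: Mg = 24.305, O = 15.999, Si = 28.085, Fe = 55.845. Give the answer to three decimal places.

MgO: 34.65/40.304 = 0.85972 mol → 0.85972 mol Mg, 0.85972 mol O.
FeO: 7.57/71.844 = 0.10537 mol → 0.10537 mol Fe, 0.10537 mol O.
SiO2: 58.05/60.083 = 0.96616 mol → 0.96616 mol Si, 1.93232 mol O.
Total oxygen = 2.89741 mol. Normalization factor = 6/2.89741 = 2.07081.
Mg per 6 O = 0.85972 × 2.07081 = 1.780.

1.780 Mg apfu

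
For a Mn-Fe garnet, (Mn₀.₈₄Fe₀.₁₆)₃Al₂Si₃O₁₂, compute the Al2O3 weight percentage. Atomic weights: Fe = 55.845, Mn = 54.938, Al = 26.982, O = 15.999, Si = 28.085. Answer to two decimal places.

20.58 wt%

M((Mn₀.₈₄Fe₀.₁₆)₃Al₂Si₃O₁₂) = 495.456 g/mol; M(Al2O3) = 101.961 g/mol.
Moles Al2O3 per formula unit = 2 Al ÷ 2 = 1.0000.
Al2O3 fraction = (1.0000 × 101.961) / 495.456 = 101.961/495.456 = 0.2058.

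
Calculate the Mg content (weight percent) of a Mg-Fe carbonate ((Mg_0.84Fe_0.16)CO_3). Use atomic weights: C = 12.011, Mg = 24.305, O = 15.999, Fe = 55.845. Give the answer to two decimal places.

22.85 weight percent

Formula mass = 0.84·24.305 + 0.16·55.845 + 1·12.011 + 3·15.999 = 89.359 g/mol, of which 20.416 g is Mg.
So Mg makes up 20.416/89.359 = 0.2285 of the mass, i.e. 22.85%.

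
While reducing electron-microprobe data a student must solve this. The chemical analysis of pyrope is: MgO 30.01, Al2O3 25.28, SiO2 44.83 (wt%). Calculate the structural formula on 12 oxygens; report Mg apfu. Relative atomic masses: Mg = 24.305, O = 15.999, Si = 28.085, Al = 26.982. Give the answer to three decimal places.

MgO: 30.01/40.304 = 0.74459 mol → 0.74459 mol Mg, 0.74459 mol O.
Al2O3: 25.28/101.961 = 0.24794 mol → 0.49588 mol Al, 0.74382 mol O.
SiO2: 44.83/60.083 = 0.74613 mol → 0.74613 mol Si, 1.49226 mol O.
Total oxygen = 2.98067 mol. Normalization factor = 12/2.98067 = 4.02594.
Mg per 12 O = 0.74459 × 4.02594 = 2.998.

2.998 Mg apfu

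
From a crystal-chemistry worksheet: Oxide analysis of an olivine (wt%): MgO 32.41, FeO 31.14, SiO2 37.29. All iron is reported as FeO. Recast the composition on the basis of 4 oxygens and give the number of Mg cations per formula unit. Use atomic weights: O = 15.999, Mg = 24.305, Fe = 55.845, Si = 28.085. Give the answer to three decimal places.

32.41 wt% MgO ÷ 40.304 g/mol = 0.80414 mol, giving 0.80414 Mg and 0.80414 O.
31.14 wt% FeO ÷ 71.844 g/mol = 0.43344 mol, giving 0.43344 Fe and 0.43344 O.
37.29 wt% SiO2 ÷ 60.083 g/mol = 0.62064 mol, giving 0.62064 Si and 1.24128 O.
Oxygen sums to 2.47886; scaling by 4/2.47886 = 1.61364 puts the formula on 4 O.
Mg: 0.80414 × 1.61364 = 1.298 atoms per formula unit.

1.298 Mg apfu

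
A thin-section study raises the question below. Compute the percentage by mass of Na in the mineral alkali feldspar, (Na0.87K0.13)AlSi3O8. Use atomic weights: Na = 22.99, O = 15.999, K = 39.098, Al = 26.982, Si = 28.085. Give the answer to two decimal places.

7.57 wt%

Molar mass of (Na0.87K0.13)AlSi3O8: 0.87*22.99 + 0.13*39.098 + 1*26.982 + 3*28.085 + 8*15.999 = 264.313 g/mol.
Mass of Na per formula unit: 0.87 × 22.99 = 20.001 g.
Weight fraction Na = 20.001 / 264.313 = 0.0757.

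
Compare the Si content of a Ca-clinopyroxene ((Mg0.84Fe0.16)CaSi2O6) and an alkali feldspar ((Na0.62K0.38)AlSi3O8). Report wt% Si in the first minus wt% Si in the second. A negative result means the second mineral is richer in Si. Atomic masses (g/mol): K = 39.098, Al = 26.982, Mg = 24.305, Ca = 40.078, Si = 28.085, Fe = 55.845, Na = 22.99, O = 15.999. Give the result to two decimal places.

M((Mg0.84Fe0.16)CaSi2O6) = 221.593 g/mol, so wt% Si = 56.170/221.593 × 100 = 25.35%.
M((Na0.62K0.38)AlSi3O8) = 268.340 g/mol, so wt% Si = 84.255/268.340 × 100 = 31.40%.
25.35 − 31.40 = -6.05 pp.

-6.05 percentage points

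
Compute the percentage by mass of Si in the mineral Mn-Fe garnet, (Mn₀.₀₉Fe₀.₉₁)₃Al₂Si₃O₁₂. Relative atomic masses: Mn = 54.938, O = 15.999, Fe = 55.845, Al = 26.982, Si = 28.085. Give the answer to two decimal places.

16.94 weight percent

Molar mass of (Mn₀.₀₉Fe₀.₉₁)₃Al₂Si₃O₁₂: 0.27·54.938 + 2.73·55.845 + 2·26.982 + 3·28.085 + 12·15.999 = 497.497 g/mol.
Mass of Si per formula unit: 3 × 28.085 = 84.255 g.
Weight fraction Si = 84.255 / 497.497 = 0.1694.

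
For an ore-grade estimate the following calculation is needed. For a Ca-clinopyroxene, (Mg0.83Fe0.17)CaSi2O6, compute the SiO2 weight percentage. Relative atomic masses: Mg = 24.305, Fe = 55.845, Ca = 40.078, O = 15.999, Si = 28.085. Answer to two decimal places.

54.15 wt%

Formula mass = 221.909 g/mol.
2 Si → 2.0000 mol SiO2 per formula unit; M(SiO2) = 60.083, so SiO2 mass = 120.166 g.
120.166/221.909 × 100 = 54.15 wt%.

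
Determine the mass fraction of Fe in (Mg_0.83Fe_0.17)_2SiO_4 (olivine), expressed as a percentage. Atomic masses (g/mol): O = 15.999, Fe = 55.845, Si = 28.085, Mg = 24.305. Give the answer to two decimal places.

12.54 weight percent

Formula mass = 1.66*24.305 + 0.34*55.845 + 1*28.085 + 4*15.999 = 151.415 g/mol, of which 18.987 g is Fe.
So Fe makes up 18.987/151.415 = 0.1254 of the mass, i.e. 12.54%.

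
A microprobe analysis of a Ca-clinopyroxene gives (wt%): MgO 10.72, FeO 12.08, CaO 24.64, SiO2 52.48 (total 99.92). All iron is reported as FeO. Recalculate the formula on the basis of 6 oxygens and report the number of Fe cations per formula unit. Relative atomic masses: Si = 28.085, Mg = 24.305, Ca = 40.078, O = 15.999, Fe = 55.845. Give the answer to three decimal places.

0.385 Fe apfu

MgO: 10.72/40.304 = 0.26598 mol → 0.26598 mol Mg, 0.26598 mol O.
FeO: 12.08/71.844 = 0.16814 mol → 0.16814 mol Fe, 0.16814 mol O.
CaO: 24.64/56.077 = 0.43940 mol → 0.43940 mol Ca, 0.43940 mol O.
SiO2: 52.48/60.083 = 0.87346 mol → 0.87346 mol Si, 1.74692 mol O.
Total oxygen = 2.62044 mol. Normalization factor = 6/2.62044 = 2.28969.
Fe per 6 O = 0.16814 × 2.28969 = 0.385.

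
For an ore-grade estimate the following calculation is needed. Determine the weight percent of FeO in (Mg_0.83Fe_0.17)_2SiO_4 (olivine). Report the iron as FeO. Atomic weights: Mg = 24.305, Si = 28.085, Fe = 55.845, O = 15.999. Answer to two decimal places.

M((Mg_0.83Fe_0.17)_2SiO_4) = 151.415 g/mol; M(FeO) = 71.844 g/mol.
Moles FeO per formula unit = 0.34 Fe ÷ 1 = 0.3400.
FeO fraction = (0.3400 × 71.844) / 151.415 = 24.427/151.415 = 0.1613.

16.13 wt%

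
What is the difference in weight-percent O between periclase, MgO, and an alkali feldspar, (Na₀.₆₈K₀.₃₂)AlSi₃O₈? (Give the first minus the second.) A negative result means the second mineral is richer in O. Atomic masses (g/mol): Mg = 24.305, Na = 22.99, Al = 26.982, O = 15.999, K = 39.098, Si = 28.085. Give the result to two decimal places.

First mineral: 15.999 g O in 40.304 g formula = 39.70 wt% O.
Second mineral: 127.992 g O in 267.374 g formula = 47.87 wt% O.
39.70% − 47.87% gives a difference of -8.17 percentage points.

-8.17 percentage points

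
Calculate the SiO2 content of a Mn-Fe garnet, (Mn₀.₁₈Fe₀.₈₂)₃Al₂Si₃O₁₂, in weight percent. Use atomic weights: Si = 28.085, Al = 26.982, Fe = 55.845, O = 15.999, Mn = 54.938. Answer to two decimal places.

M((Mn₀.₁₈Fe₀.₈₂)₃Al₂Si₃O₁₂) = 497.252 g/mol; M(SiO2) = 60.083 g/mol.
Moles SiO2 per formula unit = 3 Si ÷ 1 = 3.0000.
SiO2 fraction = (3.0000 × 60.083) / 497.252 = 180.249/497.252 = 0.3625.

36.25 wt%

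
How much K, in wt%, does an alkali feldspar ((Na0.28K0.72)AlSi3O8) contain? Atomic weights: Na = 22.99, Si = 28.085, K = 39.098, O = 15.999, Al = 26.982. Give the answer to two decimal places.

Molar mass of (Na0.28K0.72)AlSi3O8: 0.28*22.99 + 0.72*39.098 + 1*26.982 + 3*28.085 + 8*15.999 = 273.817 g/mol.
Mass of K per formula unit: 0.72 × 39.098 = 28.151 g.
Weight fraction K = 28.151 / 273.817 = 0.1028.

10.28 wt%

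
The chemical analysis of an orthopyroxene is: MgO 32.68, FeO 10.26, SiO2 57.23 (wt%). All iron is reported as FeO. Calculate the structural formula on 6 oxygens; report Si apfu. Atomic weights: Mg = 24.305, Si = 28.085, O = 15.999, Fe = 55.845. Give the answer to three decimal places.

1.999 Si apfu

MgO: 32.68/40.304 = 0.81084 mol → 0.81084 mol Mg, 0.81084 mol O.
FeO: 10.26/71.844 = 0.14281 mol → 0.14281 mol Fe, 0.14281 mol O.
SiO2: 57.23/60.083 = 0.95252 mol → 0.95252 mol Si, 1.90504 mol O.
Total oxygen = 2.85869 mol. Normalization factor = 6/2.85869 = 2.09886.
Si per 6 O = 0.95252 × 2.09886 = 1.999.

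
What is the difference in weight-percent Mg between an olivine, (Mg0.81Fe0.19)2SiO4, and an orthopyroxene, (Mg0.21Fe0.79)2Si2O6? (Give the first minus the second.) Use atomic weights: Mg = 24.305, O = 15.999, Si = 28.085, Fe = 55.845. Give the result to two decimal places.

First mineral: 39.374 g Mg in 152.676 g formula = 25.79 wt% Mg.
Second mineral: 10.208 g Mg in 250.607 g formula = 4.07 wt% Mg.
25.79% − 4.07% gives a difference of 21.72 percentage points.

21.72 percentage points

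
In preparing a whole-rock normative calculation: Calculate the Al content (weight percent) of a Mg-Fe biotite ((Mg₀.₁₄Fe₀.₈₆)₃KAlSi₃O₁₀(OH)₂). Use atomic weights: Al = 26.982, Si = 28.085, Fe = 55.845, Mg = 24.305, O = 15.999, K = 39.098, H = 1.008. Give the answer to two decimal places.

5.41 weight percent

M((Mg₀.₁₄Fe₀.₈₆)₃KAlSi₃O₁₀(OH)₂) = 498.627 g/mol.
Al contributes 1 × 26.982 = 26.982 g per mole.
26.982/498.627 = 0.0541 → 5.41%.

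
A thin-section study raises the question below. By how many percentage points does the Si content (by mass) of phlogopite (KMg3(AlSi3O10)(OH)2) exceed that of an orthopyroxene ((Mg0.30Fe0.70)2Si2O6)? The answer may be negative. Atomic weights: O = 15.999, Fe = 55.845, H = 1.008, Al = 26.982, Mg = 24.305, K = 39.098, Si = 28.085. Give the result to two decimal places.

First mineral: 84.255 g Si in 417.254 g formula = 20.19 wt% Si.
Second mineral: 56.170 g Si in 244.930 g formula = 22.93 wt% Si.
20.19% − 22.93% gives a difference of -2.74 percentage points.

-2.74 percentage points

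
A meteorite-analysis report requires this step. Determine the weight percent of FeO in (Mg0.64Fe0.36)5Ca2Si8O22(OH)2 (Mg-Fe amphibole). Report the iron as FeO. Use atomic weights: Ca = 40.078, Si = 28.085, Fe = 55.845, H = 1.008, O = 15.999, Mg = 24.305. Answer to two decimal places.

Molar mass of (Mg0.64Fe0.36)5Ca2Si8O22(OH)2 = 3.20·24.305 + 1.80·55.845 + 2·40.078 + 8·28.085 + 24·15.999 + 2·1.008 = 869.125 g/mol.
Each formula unit contains 1.80 Fe, equivalent to 1.80/1 = 1.8000 mol FeO.
M(FeO) = 1×55.845 + 1×15.999 = 71.844 g/mol.
Mass of FeO per formula unit = 1.8000 × 71.844 = 129.319 g.
FeO wt% = 129.319 / 869.125 × 100 = 14.88%.

14.88 wt%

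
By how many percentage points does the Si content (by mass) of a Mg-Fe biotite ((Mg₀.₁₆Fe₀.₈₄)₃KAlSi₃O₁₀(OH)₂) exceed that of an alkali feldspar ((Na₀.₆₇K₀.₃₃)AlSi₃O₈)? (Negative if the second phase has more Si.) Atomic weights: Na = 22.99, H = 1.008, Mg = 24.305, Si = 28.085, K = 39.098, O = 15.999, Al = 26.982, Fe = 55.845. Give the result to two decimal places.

-14.53 percentage points

First mineral: 84.255 g Si in 496.735 g formula = 16.96 wt% Si.
Second mineral: 84.255 g Si in 267.535 g formula = 31.49 wt% Si.
16.96% − 31.49% gives a difference of -14.53 percentage points.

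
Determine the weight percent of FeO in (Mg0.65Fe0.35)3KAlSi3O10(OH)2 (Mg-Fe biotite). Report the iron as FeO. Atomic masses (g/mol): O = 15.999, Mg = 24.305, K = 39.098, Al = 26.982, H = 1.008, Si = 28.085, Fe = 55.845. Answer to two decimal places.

16.75 wt%

Molar mass of (Mg0.65Fe0.35)3KAlSi3O10(OH)2 = 1.95×24.305 + 1.05×55.845 + 1×39.098 + 1×26.982 + 3×28.085 + 12×15.999 + 2×1.008 = 450.371 g/mol.
Each formula unit contains 1.05 Fe, equivalent to 1.05/1 = 1.0500 mol FeO.
M(FeO) = 1×55.845 + 1×15.999 = 71.844 g/mol.
Mass of FeO per formula unit = 1.0500 × 71.844 = 75.436 g.
FeO wt% = 75.436 / 450.371 × 100 = 16.75%.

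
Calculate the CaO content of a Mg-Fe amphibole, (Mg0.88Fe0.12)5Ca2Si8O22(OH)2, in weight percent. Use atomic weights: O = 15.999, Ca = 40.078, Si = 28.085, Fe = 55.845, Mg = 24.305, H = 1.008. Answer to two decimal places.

13.49 wt%

Molar mass of (Mg0.88Fe0.12)5Ca2Si8O22(OH)2 = 4.40·24.305 + 0.60·55.845 + 2·40.078 + 8·28.085 + 24·15.999 + 2·1.008 = 831.277 g/mol.
Each formula unit contains 2 Ca, equivalent to 2/1 = 2.0000 mol CaO.
M(CaO) = 1×40.078 + 1×15.999 = 56.077 g/mol.
Mass of CaO per formula unit = 2.0000 × 56.077 = 112.154 g.
CaO wt% = 112.154 / 831.277 × 100 = 13.49%.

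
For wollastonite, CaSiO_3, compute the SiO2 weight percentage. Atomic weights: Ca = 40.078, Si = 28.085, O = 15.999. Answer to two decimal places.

M(CaSiO_3) = 116.160 g/mol; M(SiO2) = 60.083 g/mol.
Moles SiO2 per formula unit = 1 Si ÷ 1 = 1.0000.
SiO2 fraction = (1.0000 × 60.083) / 116.160 = 60.083/116.160 = 0.5172.

51.72 wt%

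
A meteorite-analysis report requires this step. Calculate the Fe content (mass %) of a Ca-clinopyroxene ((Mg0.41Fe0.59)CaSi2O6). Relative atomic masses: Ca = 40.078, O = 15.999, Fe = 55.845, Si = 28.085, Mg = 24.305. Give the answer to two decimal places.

Formula mass = 0.41*24.305 + 0.59*55.845 + 1*40.078 + 2*28.085 + 6*15.999 = 235.156 g/mol, of which 32.949 g is Fe.
So Fe makes up 32.949/235.156 = 0.1401 of the mass, i.e. 14.01%.

14.01 mass %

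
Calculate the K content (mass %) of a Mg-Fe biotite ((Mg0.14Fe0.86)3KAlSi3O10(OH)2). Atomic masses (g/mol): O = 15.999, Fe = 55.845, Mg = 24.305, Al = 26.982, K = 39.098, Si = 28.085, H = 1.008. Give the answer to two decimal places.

M((Mg0.14Fe0.86)3KAlSi3O10(OH)2) = 498.627 g/mol.
K contributes 1 × 39.098 = 39.098 g per mole.
39.098/498.627 = 0.0784 → 7.84%.

7.84 mass %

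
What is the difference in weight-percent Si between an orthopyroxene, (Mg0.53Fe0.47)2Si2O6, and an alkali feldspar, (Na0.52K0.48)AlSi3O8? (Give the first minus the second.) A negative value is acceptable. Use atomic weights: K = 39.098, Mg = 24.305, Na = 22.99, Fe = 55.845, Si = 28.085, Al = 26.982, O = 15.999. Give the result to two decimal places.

Si in (Mg0.53Fe0.47)2Si2O6: molar mass 230.422 g/mol; 2×28.085 = 56.170 g → 24.38 wt%.
Si in (Na0.52K0.48)AlSi3O8: molar mass 269.951 g/mol; 3×28.085 = 84.255 g → 31.21 wt%.
Difference = 24.38 − 31.21 = -6.83 percentage points.

-6.83 percentage points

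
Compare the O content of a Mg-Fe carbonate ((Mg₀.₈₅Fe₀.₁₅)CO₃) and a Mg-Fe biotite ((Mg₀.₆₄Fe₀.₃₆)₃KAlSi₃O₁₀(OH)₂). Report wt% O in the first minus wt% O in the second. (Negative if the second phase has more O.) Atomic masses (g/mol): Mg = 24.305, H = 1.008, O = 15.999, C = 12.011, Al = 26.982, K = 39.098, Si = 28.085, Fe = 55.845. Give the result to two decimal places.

11.36 percentage points

First mineral: 47.997 g O in 89.044 g formula = 53.90 wt% O.
Second mineral: 191.988 g O in 451.317 g formula = 42.54 wt% O.
53.90% − 42.54% gives a difference of 11.36 percentage points.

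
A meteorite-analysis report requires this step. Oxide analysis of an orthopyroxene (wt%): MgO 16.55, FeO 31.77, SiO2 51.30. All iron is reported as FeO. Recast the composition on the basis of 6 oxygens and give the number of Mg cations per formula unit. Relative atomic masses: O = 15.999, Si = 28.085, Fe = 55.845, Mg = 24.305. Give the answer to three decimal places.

0.962 Mg apfu

MgO (M=40.304): mol = 0.41063; Mg = 0.41063, O = 0.41063.
FeO (M=71.844): mol = 0.44221; Fe = 0.44221, O = 0.44221.
SiO2 (M=60.083): mol = 0.85382; Si = 0.85382, O = 1.70764.
ΣO = 2.56048; factor = 6/ΣO = 2.34331.
Mg apfu = 0.41063 × 2.34331 = 0.962.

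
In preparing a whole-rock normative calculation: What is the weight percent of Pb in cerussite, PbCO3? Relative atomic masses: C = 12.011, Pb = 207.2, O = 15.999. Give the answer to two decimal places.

77.54 weight percent

M(PbCO3) = 267.208 g/mol.
Pb contributes 1 × 207.2 = 207.200 g per mole.
207.200/267.208 = 0.7754 → 77.54%.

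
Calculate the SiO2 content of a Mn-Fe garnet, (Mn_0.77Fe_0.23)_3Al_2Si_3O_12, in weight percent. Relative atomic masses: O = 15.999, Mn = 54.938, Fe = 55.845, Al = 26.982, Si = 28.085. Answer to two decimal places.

36.37 wt%

Formula mass = 495.647 g/mol.
3 Si → 3.0000 mol SiO2 per formula unit; M(SiO2) = 60.083, so SiO2 mass = 180.249 g.
180.249/495.647 × 100 = 36.37 wt%.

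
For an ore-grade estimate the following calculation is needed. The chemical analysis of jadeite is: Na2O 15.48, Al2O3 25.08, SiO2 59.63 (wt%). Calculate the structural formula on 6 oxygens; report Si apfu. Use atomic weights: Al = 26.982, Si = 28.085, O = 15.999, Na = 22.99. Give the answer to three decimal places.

2.003 Si apfu

15.48 wt% Na2O ÷ 61.979 g/mol = 0.24976 mol, giving 0.49952 Na and 0.24976 O.
25.08 wt% Al2O3 ÷ 101.961 g/mol = 0.24598 mol, giving 0.49196 Al and 0.73794 O.
59.63 wt% SiO2 ÷ 60.083 g/mol = 0.99246 mol, giving 0.99246 Si and 1.98492 O.
Oxygen sums to 2.97262; scaling by 6/2.97262 = 2.01842 puts the formula on 6 O.
Si: 0.99246 × 2.01842 = 2.003 atoms per formula unit.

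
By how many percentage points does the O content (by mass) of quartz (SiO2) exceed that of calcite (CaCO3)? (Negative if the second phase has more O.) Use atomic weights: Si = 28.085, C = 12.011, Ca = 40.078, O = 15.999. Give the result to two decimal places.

O in SiO2: molar mass 60.083 g/mol; 2×15.999 = 31.998 g → 53.26 wt%.
O in CaCO3: molar mass 100.086 g/mol; 3×15.999 = 47.997 g → 47.96 wt%.
Difference = 53.26 − 47.96 = 5.30 percentage points.

5.30 percentage points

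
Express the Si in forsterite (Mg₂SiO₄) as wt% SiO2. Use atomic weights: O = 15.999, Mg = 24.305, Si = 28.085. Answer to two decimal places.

42.71 wt%

Formula mass = 140.691 g/mol.
1 Si → 1.0000 mol SiO2 per formula unit; M(SiO2) = 60.083, so SiO2 mass = 60.083 g.
60.083/140.691 × 100 = 42.71 wt%.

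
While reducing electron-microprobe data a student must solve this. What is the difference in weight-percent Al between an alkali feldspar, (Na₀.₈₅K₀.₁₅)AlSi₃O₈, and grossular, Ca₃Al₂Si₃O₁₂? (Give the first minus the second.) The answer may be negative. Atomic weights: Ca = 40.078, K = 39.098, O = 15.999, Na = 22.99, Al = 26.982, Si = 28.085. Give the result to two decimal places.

-1.78 percentage points

Al in (Na₀.₈₅K₀.₁₅)AlSi₃O₈: molar mass 264.635 g/mol; 1×26.982 = 26.982 g → 10.20 wt%.
Al in Ca₃Al₂Si₃O₁₂: molar mass 450.441 g/mol; 2×26.982 = 53.964 g → 11.98 wt%.
Difference = 10.20 − 11.98 = -1.78 percentage points.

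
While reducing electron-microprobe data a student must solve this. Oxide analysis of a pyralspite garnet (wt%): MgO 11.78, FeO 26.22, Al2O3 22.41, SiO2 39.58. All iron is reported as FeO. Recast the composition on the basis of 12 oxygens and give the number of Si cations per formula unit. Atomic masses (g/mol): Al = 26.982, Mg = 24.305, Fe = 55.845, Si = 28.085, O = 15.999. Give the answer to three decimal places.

11.78 wt% MgO ÷ 40.304 g/mol = 0.29228 mol, giving 0.29228 Mg and 0.29228 O.
26.22 wt% FeO ÷ 71.844 g/mol = 0.36496 mol, giving 0.36496 Fe and 0.36496 O.
22.41 wt% Al2O3 ÷ 101.961 g/mol = 0.21979 mol, giving 0.43958 Al and 0.65937 O.
39.58 wt% SiO2 ÷ 60.083 g/mol = 0.65876 mol, giving 0.65876 Si and 1.31752 O.
Oxygen sums to 2.63413; scaling by 12/2.63413 = 4.55558 puts the formula on 12 O.
Si: 0.65876 × 4.55558 = 3.001 atoms per formula unit.

3.001 Si apfu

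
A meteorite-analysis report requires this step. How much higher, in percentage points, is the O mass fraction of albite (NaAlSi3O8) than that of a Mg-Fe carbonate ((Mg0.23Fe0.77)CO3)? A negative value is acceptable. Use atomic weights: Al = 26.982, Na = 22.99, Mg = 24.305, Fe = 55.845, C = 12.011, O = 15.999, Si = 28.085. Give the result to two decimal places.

4.61 percentage points

O in NaAlSi3O8: molar mass 262.219 g/mol; 8×15.999 = 127.992 g → 48.81 wt%.
O in (Mg0.23Fe0.77)CO3: molar mass 108.599 g/mol; 3×15.999 = 47.997 g → 44.20 wt%.
Difference = 48.81 − 44.20 = 4.61 percentage points.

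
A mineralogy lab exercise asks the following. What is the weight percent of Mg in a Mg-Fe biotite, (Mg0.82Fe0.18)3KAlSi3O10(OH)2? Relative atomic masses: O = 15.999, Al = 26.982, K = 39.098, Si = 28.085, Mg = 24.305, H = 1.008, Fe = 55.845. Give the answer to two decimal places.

Formula mass = 2.46*24.305 + 0.54*55.845 + 1*39.098 + 1*26.982 + 3*28.085 + 12*15.999 + 2*1.008 = 434.286 g/mol, of which 59.790 g is Mg.
So Mg makes up 59.790/434.286 = 0.1377 of the mass, i.e. 13.77%.

13.77 weight percent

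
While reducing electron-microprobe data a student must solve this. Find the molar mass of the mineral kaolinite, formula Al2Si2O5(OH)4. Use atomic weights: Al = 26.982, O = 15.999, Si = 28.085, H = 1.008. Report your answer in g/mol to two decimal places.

258.16 g/mol

M = 2×26.982 + 2×28.085 + 9×15.999 + 4×1.008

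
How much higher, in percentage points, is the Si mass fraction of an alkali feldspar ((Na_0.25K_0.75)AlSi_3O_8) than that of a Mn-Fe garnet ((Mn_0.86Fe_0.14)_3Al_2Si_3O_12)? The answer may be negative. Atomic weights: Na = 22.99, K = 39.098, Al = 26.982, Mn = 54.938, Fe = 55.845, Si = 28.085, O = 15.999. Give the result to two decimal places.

First mineral: 84.255 g Si in 274.300 g formula = 30.72 wt% Si.
Second mineral: 84.255 g Si in 495.402 g formula = 17.01 wt% Si.
30.72% − 17.01% gives a difference of 13.71 percentage points.

13.71 percentage points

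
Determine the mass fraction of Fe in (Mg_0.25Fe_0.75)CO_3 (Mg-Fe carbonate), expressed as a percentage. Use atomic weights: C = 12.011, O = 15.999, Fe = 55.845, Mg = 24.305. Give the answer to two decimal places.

M((Mg_0.25Fe_0.75)CO_3) = 107.968 g/mol.
Fe contributes 0.75 × 55.845 = 41.884 g per mole.
41.884/107.968 = 0.3879 → 38.79%.

38.79 wt%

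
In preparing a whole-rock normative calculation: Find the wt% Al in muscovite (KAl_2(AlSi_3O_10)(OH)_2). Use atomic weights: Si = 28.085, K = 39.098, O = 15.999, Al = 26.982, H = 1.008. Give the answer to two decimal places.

M(KAl_2(AlSi_3O_10)(OH)_2) = 398.303 g/mol.
Al contributes 3 × 26.982 = 80.946 g per mole.
80.946/398.303 = 0.2032 → 20.32%.

20.32 wt%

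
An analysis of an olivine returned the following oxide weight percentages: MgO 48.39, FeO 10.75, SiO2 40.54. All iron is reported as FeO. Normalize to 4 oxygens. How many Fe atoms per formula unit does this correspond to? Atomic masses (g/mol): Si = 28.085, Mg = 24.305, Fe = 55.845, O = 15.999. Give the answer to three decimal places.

48.39 wt% MgO ÷ 40.304 g/mol = 1.20063 mol, giving 1.20063 Mg and 1.20063 O.
10.75 wt% FeO ÷ 71.844 g/mol = 0.14963 mol, giving 0.14963 Fe and 0.14963 O.
40.54 wt% SiO2 ÷ 60.083 g/mol = 0.67473 mol, giving 0.67473 Si and 1.34946 O.
Oxygen sums to 2.69972; scaling by 4/2.69972 = 1.48164 puts the formula on 4 O.
Fe: 0.14963 × 1.48164 = 0.222 atoms per formula unit.

0.222 Fe apfu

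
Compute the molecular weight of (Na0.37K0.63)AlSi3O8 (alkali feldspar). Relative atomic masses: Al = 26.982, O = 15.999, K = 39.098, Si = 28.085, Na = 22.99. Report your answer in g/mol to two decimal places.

Na: 0.37 × 22.99 = 8.5063
K: 0.63 × 39.098 = 24.6317
Al: 1 × 26.982 = 26.9820
Si: 3 × 28.085 = 84.2550
O: 8 × 15.999 = 127.9920
Summing the contributions gives the formula mass.

272.37 g/mol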